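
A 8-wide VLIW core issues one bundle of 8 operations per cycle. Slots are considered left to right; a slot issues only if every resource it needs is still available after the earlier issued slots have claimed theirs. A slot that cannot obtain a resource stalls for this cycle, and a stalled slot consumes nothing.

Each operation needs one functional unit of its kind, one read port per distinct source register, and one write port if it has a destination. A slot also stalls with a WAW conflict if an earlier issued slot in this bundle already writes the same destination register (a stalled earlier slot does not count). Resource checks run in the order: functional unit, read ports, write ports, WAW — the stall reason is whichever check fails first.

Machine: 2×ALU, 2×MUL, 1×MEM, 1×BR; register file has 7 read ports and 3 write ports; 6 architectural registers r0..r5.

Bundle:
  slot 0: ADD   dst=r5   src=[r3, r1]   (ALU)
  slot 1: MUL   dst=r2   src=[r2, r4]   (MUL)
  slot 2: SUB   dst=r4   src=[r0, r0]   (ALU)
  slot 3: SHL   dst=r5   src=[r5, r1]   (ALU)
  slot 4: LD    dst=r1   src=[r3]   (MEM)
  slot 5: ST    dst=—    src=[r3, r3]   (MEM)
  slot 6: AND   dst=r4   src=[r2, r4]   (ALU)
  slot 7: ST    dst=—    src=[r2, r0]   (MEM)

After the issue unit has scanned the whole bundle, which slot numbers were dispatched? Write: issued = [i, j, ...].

issued = [0, 1, 2, 5]

#0 ALU src=r3,r1 dispatched  <A:1 Mu:2 Ld:1 B:1 rd:5 wr:2>
#1 MUL src=r2,r4 dispatched  <A:1 Mu:1 Ld:1 B:1 rd:3 wr:1>
#2 ALU src=r0,r0 dispatched  <A:0 Mu:1 Ld:1 B:1 rd:2 wr:0>
#3 ALU src=r5,r1 held:FU  <A:0 Mu:1 Ld:1 B:1 rd:2 wr:0>
#4 MEM src=r3 held:WR_PORT  <A:0 Mu:1 Ld:1 B:1 rd:2 wr:0>
#5 MEM src=r3,r3 dispatched  <A:0 Mu:1 Ld:0 B:1 rd:1 wr:0>
#6 ALU src=r2,r4 held:FU  <A:0 Mu:1 Ld:0 B:1 rd:1 wr:0>
#7 MEM src=r2,r0 held:FU  <A:0 Mu:1 Ld:0 B:1 rd:1 wr:0>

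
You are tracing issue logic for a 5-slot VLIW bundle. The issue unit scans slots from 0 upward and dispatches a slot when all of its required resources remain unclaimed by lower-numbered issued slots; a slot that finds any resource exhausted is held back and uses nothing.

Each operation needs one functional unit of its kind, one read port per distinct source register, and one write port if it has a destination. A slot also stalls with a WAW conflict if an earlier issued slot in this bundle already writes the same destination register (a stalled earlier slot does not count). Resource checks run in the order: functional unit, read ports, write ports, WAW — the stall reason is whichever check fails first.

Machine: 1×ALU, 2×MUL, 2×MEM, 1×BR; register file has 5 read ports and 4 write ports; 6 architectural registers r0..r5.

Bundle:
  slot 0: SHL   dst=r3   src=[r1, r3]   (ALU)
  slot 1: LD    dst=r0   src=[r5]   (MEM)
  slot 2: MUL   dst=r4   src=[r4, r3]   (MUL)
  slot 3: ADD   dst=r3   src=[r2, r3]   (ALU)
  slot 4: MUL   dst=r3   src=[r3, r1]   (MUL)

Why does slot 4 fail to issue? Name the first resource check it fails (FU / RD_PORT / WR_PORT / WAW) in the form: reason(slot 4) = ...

  0. ALU→r3 ⇒ go  {0A/2Mu/2Ld/1B | 3r 3w}
  1. MEM→r0 ⇒ go  {0A/2Mu/1Ld/1B | 2r 2w}
  2. MUL→r4 ⇒ go  {0A/1Mu/1Ld/1B | 0r 1w}
  3. ALU→r3 ⇒ no(FU)  {0A/1Mu/1Ld/1B | 0r 1w}
  4. MUL→r3 ⇒ no(RD_PORT)  {0A/1Mu/1Ld/1B | 0r 1w}

reason(slot 4) = RD_PORT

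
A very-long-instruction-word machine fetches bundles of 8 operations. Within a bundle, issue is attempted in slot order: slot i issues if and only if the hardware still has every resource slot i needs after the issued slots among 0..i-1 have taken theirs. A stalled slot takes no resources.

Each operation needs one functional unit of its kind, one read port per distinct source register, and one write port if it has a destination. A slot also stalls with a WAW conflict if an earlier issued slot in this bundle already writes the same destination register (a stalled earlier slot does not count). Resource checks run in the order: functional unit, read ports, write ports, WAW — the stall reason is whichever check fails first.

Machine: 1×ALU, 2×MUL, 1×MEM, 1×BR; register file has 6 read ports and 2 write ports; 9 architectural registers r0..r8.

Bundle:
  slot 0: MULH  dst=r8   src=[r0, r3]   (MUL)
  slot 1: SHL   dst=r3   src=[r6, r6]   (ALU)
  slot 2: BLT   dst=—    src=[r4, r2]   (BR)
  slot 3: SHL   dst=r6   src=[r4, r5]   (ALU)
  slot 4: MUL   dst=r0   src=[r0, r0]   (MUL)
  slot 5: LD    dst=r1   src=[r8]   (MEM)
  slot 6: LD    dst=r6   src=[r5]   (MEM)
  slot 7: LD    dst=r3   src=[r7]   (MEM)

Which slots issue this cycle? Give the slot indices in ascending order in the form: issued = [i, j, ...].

(0) want 1×MUL +2rd +1wr — yes → AL1|MU1|ME1|BR1|rd4|wr1
(1) want 1×ALU +1rd +1wr — yes → AL0|MU1|ME1|BR1|rd3|wr0
(2) want 1×BR +2rd +0wr — yes → AL0|MU1|ME1|BR0|rd1|wr0
(3) want 1×ALU +2rd +1wr — FU → AL0|MU1|ME1|BR0|rd1|wr0
(4) want 1×MUL +1rd +1wr — WR_PORT → AL0|MU1|ME1|BR0|rd1|wr0
(5) want 1×MEM +1rd +1wr — WR_PORT → AL0|MU1|ME1|BR0|rd1|wr0
(6) want 1×MEM +1rd +1wr — WR_PORT → AL0|MU1|ME1|BR0|rd1|wr0
(7) want 1×MEM +1rd +1wr — WR_PORT → AL0|MU1|ME1|BR0|rd1|wr0

issued = [0, 1, 2]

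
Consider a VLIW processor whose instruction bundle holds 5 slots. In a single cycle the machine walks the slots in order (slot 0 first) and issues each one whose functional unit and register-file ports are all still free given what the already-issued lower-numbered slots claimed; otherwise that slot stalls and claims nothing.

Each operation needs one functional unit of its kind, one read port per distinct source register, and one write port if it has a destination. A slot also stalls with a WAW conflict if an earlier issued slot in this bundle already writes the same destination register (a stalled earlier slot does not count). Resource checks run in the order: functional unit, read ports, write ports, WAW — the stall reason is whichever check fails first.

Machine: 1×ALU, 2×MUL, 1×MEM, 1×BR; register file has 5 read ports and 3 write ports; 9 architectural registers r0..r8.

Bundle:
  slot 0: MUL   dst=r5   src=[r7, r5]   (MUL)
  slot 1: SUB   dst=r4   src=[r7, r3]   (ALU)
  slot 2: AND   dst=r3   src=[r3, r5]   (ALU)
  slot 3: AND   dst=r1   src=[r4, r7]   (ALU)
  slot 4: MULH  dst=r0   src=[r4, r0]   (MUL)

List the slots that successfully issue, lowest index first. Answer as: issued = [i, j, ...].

issued = [0, 1]

  0. MUL→r5 ⇒ go  {1A/1Mu/1Ld/1B | 3r 2w}
  1. ALU→r4 ⇒ go  {0A/1Mu/1Ld/1B | 1r 1w}
  2. ALU→r3 ⇒ no(FU)  {0A/1Mu/1Ld/1B | 1r 1w}
  3. ALU→r1 ⇒ no(FU)  {0A/1Mu/1Ld/1B | 1r 1w}
  4. MUL→r0 ⇒ no(RD_PORT)  {0A/1Mu/1Ld/1B | 1r 1w}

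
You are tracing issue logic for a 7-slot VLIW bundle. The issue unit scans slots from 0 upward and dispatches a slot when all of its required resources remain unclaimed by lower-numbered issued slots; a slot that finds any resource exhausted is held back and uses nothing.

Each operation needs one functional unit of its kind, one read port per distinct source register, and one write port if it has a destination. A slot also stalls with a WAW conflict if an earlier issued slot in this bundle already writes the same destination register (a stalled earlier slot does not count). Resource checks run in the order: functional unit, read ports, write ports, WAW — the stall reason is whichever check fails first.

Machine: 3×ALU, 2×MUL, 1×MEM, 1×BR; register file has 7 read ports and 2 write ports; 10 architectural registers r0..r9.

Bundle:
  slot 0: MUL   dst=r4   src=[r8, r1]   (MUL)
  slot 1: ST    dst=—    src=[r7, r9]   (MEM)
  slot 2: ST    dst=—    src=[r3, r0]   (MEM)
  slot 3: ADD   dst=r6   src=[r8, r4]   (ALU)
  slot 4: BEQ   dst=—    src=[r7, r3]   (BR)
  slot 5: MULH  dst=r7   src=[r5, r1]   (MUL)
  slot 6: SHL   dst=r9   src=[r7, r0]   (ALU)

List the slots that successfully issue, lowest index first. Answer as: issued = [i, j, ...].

(0) want 1×MUL +2rd +1wr — yes → AL3|MU1|ME1|BR1|rd5|wr1
(1) want 1×MEM +2rd +0wr — yes → AL3|MU1|ME0|BR1|rd3|wr1
(2) want 1×MEM +2rd +0wr — FU → AL3|MU1|ME0|BR1|rd3|wr1
(3) want 1×ALU +2rd +1wr — yes → AL2|MU1|ME0|BR1|rd1|wr0
(4) want 1×BR +2rd +0wr — RD_PORT → AL2|MU1|ME0|BR1|rd1|wr0
(5) want 1×MUL +2rd +1wr — RD_PORT → AL2|MU1|ME0|BR1|rd1|wr0
(6) want 1×ALU +2rd +1wr — RD_PORT → AL2|MU1|ME0|BR1|rd1|wr0

issued = [0, 1, 3]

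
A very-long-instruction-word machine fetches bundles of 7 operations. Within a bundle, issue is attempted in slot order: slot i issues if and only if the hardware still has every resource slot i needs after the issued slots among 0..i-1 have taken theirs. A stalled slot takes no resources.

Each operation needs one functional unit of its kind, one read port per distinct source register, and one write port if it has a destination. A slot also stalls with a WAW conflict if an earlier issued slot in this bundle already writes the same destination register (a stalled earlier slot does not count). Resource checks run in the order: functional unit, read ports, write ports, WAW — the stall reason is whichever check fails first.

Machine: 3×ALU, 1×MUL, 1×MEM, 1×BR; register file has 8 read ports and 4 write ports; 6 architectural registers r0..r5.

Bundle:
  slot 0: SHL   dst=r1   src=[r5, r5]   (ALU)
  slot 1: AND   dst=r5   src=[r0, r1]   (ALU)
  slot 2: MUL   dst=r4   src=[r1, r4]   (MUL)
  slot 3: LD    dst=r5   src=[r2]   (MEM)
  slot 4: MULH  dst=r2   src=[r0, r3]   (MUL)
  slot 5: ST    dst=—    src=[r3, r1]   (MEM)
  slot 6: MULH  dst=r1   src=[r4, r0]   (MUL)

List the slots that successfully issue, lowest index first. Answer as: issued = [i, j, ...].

  0. ALU→r1 ⇒ go  {2A/1Mu/1Ld/1B | 7r 3w}
  1. ALU→r5 ⇒ go  {1A/1Mu/1Ld/1B | 5r 2w}
  2. MUL→r4 ⇒ go  {1A/0Mu/1Ld/1B | 3r 1w}
  3. MEM→r5 ⇒ no(WAW)  {1A/0Mu/1Ld/1B | 3r 1w}
  4. MUL→r2 ⇒ no(FU)  {1A/0Mu/1Ld/1B | 3r 1w}
  5. MEM ⇒ go  {1A/0Mu/0Ld/1B | 1r 1w}
  6. MUL→r1 ⇒ no(FU)  {1A/0Mu/0Ld/1B | 1r 1w}

issued = [0, 1, 2, 5]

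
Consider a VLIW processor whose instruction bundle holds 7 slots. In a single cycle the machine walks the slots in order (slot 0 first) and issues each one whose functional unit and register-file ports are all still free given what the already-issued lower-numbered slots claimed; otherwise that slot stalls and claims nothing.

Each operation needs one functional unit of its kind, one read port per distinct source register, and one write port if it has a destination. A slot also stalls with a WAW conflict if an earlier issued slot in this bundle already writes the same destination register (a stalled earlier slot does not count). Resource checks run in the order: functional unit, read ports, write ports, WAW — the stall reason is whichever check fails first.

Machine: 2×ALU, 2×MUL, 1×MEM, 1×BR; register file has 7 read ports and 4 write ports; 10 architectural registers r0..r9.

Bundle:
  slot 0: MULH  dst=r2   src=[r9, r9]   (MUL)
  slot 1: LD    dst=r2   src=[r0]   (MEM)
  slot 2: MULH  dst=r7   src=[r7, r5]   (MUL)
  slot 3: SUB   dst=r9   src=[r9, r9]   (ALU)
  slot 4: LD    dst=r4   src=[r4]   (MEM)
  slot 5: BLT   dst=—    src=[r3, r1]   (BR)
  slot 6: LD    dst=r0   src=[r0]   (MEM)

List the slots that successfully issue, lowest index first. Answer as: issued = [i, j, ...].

  0. MUL→r2 ⇒ go  {2A/1Mu/1Ld/1B | 6r 3w}
  1. MEM→r2 ⇒ no(WAW)  {2A/1Mu/1Ld/1B | 6r 3w}
  2. MUL→r7 ⇒ go  {2A/0Mu/1Ld/1B | 4r 2w}
  3. ALU→r9 ⇒ go  {1A/0Mu/1Ld/1B | 3r 1w}
  4. MEM→r4 ⇒ go  {1A/0Mu/0Ld/1B | 2r 0w}
  5. BR ⇒ go  {1A/0Mu/0Ld/0B | 0r 0w}
  6. MEM→r0 ⇒ no(FU)  {1A/0Mu/0Ld/0B | 0r 0w}

issued = [0, 2, 3, 4, 5]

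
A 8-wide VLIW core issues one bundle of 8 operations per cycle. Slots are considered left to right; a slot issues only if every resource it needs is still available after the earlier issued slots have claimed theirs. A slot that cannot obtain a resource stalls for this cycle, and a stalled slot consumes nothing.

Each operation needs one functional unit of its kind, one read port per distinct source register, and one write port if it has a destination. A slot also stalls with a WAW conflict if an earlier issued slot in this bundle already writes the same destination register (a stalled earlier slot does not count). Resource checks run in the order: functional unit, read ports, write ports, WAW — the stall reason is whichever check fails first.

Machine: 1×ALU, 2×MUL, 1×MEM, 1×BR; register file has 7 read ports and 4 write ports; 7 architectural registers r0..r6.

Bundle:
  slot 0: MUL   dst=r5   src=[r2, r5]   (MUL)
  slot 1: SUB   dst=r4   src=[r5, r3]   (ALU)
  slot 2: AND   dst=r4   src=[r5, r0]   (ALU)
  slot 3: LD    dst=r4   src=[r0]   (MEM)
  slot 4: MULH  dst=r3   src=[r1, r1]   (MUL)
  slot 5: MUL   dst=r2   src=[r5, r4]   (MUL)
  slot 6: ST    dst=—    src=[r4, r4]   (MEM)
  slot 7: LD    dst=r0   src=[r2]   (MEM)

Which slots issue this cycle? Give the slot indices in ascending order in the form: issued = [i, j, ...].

issued = [0, 1, 4, 6]

(0) want 1×MUL +2rd +1wr — yes → AL1|MU1|ME1|BR1|rd5|wr3
(1) want 1×ALU +2rd +1wr — yes → AL0|MU1|ME1|BR1|rd3|wr2
(2) want 1×ALU +2rd +1wr — FU → AL0|MU1|ME1|BR1|rd3|wr2
(3) want 1×MEM +1rd +1wr — WAW → AL0|MU1|ME1|BR1|rd3|wr2
(4) want 1×MUL +1rd +1wr — yes → AL0|MU0|ME1|BR1|rd2|wr1
(5) want 1×MUL +2rd +1wr — FU → AL0|MU0|ME1|BR1|rd2|wr1
(6) want 1×MEM +1rd +0wr — yes → AL0|MU0|ME0|BR1|rd1|wr1
(7) want 1×MEM +1rd +1wr — FU → AL0|MU0|ME0|BR1|rd1|wr1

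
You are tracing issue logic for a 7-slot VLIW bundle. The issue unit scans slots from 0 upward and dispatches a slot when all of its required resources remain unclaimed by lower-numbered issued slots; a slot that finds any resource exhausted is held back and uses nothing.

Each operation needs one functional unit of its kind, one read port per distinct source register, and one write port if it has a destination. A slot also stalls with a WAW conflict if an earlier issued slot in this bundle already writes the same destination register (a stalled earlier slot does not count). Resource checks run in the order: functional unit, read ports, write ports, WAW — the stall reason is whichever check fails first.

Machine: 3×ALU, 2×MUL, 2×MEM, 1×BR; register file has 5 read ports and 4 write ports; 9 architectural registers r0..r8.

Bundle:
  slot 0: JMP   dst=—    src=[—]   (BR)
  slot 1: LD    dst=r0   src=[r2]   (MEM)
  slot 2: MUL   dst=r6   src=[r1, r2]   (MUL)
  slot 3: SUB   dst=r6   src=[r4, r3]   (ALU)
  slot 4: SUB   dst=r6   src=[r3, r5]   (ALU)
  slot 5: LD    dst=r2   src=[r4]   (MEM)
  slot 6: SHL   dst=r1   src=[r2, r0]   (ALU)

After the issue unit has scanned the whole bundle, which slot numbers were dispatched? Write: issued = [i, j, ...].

issued = [0, 1, 2, 5]

#0 BR src=- dispatched  <A:3 Mu:2 Ld:2 B:0 rd:5 wr:4>
#1 MEM src=r2 dispatched  <A:3 Mu:2 Ld:1 B:0 rd:4 wr:3>
#2 MUL src=r1,r2 dispatched  <A:3 Mu:1 Ld:1 B:0 rd:2 wr:2>
#3 ALU src=r4,r3 held:WAW  <A:3 Mu:1 Ld:1 B:0 rd:2 wr:2>
#4 ALU src=r3,r5 held:WAW  <A:3 Mu:1 Ld:1 B:0 rd:2 wr:2>
#5 MEM src=r4 dispatched  <A:3 Mu:1 Ld:0 B:0 rd:1 wr:1>
#6 ALU src=r2,r0 held:RD_PORT  <A:3 Mu:1 Ld:0 B:0 rd:1 wr:1>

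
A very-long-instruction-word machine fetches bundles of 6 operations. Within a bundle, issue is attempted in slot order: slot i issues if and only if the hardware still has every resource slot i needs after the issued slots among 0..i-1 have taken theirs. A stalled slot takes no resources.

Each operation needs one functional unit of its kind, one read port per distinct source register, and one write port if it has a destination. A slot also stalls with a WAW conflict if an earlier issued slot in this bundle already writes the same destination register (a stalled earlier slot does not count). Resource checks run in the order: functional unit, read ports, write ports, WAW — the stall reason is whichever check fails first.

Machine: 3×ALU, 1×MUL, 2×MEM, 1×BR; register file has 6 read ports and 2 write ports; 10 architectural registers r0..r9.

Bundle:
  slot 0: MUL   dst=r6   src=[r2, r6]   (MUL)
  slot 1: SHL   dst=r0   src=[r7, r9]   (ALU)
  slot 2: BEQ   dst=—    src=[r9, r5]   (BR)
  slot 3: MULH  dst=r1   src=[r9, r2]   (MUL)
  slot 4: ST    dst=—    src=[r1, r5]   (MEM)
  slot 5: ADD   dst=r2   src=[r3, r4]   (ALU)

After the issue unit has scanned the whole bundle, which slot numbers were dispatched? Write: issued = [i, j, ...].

issued = [0, 1, 2]

  0. MUL→r6 ⇒ go  {3A/0Mu/2Ld/1B | 4r 1w}
  1. ALU→r0 ⇒ go  {2A/0Mu/2Ld/1B | 2r 0w}
  2. BR ⇒ go  {2A/0Mu/2Ld/0B | 0r 0w}
  3. MUL→r1 ⇒ no(FU)  {2A/0Mu/2Ld/0B | 0r 0w}
  4. MEM ⇒ no(RD_PORT)  {2A/0Mu/2Ld/0B | 0r 0w}
  5. ALU→r2 ⇒ no(RD_PORT)  {2A/0Mu/2Ld/0B | 0r 0w}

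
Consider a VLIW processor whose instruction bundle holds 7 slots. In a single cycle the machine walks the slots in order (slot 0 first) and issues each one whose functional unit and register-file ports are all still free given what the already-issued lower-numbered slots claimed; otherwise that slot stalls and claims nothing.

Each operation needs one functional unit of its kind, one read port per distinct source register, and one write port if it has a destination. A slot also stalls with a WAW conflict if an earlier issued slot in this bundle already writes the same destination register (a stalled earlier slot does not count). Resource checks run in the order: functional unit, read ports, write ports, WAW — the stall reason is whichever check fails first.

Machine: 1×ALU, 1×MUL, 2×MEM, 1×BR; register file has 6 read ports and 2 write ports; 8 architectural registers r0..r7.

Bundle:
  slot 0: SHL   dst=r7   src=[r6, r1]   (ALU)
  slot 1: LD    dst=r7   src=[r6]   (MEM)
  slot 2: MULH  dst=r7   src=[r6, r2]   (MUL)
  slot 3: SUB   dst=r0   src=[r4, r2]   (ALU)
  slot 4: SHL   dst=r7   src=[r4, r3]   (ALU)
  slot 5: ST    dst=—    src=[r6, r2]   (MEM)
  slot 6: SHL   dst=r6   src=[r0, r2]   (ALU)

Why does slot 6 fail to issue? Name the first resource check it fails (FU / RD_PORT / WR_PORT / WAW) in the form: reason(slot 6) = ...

[0] ALU needs rd=2 wr=1: ok; after: ALU=0 MUL=1 MEM=2 BR=1, R=4, W=1
[1] MEM needs rd=1 wr=1: WAW; after: ALU=0 MUL=1 MEM=2 BR=1, R=4, W=1
[2] MUL needs rd=2 wr=1: WAW; after: ALU=0 MUL=1 MEM=2 BR=1, R=4, W=1
[3] ALU needs rd=2 wr=1: FU; after: ALU=0 MUL=1 MEM=2 BR=1, R=4, W=1
[4] ALU needs rd=2 wr=1: FU; after: ALU=0 MUL=1 MEM=2 BR=1, R=4, W=1
[5] MEM needs rd=2 wr=0: ok; after: ALU=0 MUL=1 MEM=1 BR=1, R=2, W=1
[6] ALU needs rd=2 wr=1: FU; after: ALU=0 MUL=1 MEM=1 BR=1, R=2, W=1

reason(slot 6) = FU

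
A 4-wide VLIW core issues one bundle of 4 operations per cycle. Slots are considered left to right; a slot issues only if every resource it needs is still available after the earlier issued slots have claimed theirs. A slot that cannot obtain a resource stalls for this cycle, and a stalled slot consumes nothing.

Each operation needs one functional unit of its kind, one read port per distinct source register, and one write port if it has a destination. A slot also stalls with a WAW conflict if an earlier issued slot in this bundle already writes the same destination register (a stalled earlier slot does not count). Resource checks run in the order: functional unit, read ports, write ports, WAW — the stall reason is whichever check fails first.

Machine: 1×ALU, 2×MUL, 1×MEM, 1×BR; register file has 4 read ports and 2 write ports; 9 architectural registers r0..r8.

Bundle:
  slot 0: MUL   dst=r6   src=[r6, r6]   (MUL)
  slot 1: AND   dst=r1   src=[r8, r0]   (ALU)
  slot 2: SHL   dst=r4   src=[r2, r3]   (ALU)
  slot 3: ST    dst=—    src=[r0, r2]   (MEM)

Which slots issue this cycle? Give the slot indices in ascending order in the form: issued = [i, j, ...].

issued = [0, 1]

#0 MUL src=r6,r6 dispatched  <A:1 Mu:1 Ld:1 B:1 rd:3 wr:1>
#1 ALU src=r8,r0 dispatched  <A:0 Mu:1 Ld:1 B:1 rd:1 wr:0>
#2 ALU src=r2,r3 held:FU  <A:0 Mu:1 Ld:1 B:1 rd:1 wr:0>
#3 MEM src=r0,r2 held:RD_PORT  <A:0 Mu:1 Ld:1 B:1 rd:1 wr:0>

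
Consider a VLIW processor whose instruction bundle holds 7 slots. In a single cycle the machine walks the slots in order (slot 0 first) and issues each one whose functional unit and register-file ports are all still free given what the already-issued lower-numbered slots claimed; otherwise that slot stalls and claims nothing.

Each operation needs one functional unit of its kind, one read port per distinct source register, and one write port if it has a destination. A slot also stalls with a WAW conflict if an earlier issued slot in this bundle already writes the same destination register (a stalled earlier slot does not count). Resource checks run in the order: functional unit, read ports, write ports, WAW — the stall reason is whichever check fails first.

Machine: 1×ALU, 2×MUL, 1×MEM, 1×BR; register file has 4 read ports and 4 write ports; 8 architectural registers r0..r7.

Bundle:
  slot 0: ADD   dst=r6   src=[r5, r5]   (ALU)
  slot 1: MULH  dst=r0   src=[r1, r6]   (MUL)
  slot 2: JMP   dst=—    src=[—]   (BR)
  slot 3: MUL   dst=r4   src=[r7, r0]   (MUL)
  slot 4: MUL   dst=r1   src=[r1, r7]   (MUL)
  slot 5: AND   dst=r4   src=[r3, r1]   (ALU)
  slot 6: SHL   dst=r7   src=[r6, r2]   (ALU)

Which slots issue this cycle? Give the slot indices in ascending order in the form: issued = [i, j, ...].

  0. ALU→r6 ⇒ go  {0A/2Mu/1Ld/1B | 3r 3w}
  1. MUL→r0 ⇒ go  {0A/1Mu/1Ld/1B | 1r 2w}
  2. BR ⇒ go  {0A/1Mu/1Ld/0B | 1r 2w}
  3. MUL→r4 ⇒ no(RD_PORT)  {0A/1Mu/1Ld/0B | 1r 2w}
  4. MUL→r1 ⇒ no(RD_PORT)  {0A/1Mu/1Ld/0B | 1r 2w}
  5. ALU→r4 ⇒ no(FU)  {0A/1Mu/1Ld/0B | 1r 2w}
  6. ALU→r7 ⇒ no(FU)  {0A/1Mu/1Ld/0B | 1r 2w}

issued = [0, 1, 2]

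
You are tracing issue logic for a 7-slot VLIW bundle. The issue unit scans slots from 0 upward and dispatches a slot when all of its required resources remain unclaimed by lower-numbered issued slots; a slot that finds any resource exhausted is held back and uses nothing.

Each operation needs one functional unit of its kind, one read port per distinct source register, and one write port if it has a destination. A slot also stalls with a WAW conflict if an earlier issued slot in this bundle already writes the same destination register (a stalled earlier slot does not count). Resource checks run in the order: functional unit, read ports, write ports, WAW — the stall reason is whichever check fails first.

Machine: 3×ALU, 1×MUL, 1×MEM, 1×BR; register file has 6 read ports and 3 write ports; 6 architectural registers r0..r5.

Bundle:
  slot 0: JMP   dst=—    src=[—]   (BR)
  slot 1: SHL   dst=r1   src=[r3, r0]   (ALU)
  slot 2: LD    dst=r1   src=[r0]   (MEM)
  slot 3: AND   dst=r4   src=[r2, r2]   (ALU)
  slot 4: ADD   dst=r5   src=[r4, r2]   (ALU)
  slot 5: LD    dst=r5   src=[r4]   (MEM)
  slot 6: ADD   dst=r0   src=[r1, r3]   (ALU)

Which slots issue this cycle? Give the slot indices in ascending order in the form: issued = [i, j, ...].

[0] BR needs rd=0 wr=0: ok; after: ALU=3 MUL=1 MEM=1 BR=0, R=6, W=3
[1] ALU needs rd=2 wr=1: ok; after: ALU=2 MUL=1 MEM=1 BR=0, R=4, W=2
[2] MEM needs rd=1 wr=1: WAW; after: ALU=2 MUL=1 MEM=1 BR=0, R=4, W=2
[3] ALU needs rd=1 wr=1: ok; after: ALU=1 MUL=1 MEM=1 BR=0, R=3, W=1
[4] ALU needs rd=2 wr=1: ok; after: ALU=0 MUL=1 MEM=1 BR=0, R=1, W=0
[5] MEM needs rd=1 wr=1: WR_PORT; after: ALU=0 MUL=1 MEM=1 BR=0, R=1, W=0
[6] ALU needs rd=2 wr=1: FU; after: ALU=0 MUL=1 MEM=1 BR=0, R=1, W=0

issued = [0, 1, 3, 4]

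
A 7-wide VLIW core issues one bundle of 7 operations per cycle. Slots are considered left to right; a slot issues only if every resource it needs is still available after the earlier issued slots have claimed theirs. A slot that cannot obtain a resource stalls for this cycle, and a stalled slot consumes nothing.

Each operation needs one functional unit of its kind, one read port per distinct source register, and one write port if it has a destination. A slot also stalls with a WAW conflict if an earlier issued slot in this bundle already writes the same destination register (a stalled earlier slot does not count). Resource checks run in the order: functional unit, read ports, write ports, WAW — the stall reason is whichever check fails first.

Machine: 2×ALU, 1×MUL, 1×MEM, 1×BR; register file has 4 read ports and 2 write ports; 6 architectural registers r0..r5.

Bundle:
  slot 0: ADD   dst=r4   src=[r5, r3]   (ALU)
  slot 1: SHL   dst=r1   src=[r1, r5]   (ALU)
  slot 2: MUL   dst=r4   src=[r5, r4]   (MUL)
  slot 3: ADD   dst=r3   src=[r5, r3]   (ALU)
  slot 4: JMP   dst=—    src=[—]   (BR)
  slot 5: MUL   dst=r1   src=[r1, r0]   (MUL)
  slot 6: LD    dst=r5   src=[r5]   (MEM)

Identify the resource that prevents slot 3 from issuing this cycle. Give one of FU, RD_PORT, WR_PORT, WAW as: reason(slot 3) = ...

reason(slot 3) = FU

#0 ALU src=r5,r3 dispatched  <A:1 Mu:1 Ld:1 B:1 rd:2 wr:1>
#1 ALU src=r1,r5 dispatched  <A:0 Mu:1 Ld:1 B:1 rd:0 wr:0>
#2 MUL src=r5,r4 held:RD_PORT  <A:0 Mu:1 Ld:1 B:1 rd:0 wr:0>
#3 ALU src=r5,r3 held:FU  <A:0 Mu:1 Ld:1 B:1 rd:0 wr:0>
#4 BR src=- dispatched  <A:0 Mu:1 Ld:1 B:0 rd:0 wr:0>
#5 MUL src=r1,r0 held:RD_PORT  <A:0 Mu:1 Ld:1 B:0 rd:0 wr:0>
#6 MEM src=r5 held:RD_PORT  <A:0 Mu:1 Ld:1 B:0 rd:0 wr:0>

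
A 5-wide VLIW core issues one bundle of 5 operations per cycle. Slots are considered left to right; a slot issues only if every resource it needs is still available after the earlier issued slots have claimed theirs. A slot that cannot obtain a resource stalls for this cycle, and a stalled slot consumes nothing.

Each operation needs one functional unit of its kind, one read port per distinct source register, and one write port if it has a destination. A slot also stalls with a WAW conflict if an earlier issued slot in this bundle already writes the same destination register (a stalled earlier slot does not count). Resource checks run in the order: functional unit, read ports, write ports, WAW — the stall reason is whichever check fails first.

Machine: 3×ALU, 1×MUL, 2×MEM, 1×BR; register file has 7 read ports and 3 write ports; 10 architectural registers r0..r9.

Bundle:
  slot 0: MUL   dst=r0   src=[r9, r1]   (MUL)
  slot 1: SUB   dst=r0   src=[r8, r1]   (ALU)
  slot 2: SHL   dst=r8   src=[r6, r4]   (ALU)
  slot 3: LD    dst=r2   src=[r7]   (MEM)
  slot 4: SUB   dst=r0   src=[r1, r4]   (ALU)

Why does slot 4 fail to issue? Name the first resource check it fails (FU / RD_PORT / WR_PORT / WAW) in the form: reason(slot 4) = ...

reason(slot 4) = WR_PORT

slot 0 (MUL): ISSUE — free A3,Mu0,Ld2,B1 rp5 wp2
slot 1 (ALU): stall WAW — free A3,Mu0,Ld2,B1 rp5 wp2
slot 2 (ALU): ISSUE — free A2,Mu0,Ld2,B1 rp3 wp1
slot 3 (MEM): ISSUE — free A2,Mu0,Ld1,B1 rp2 wp0
slot 4 (ALU): stall WR_PORT — free A2,Mu0,Ld1,B1 rp2 wp0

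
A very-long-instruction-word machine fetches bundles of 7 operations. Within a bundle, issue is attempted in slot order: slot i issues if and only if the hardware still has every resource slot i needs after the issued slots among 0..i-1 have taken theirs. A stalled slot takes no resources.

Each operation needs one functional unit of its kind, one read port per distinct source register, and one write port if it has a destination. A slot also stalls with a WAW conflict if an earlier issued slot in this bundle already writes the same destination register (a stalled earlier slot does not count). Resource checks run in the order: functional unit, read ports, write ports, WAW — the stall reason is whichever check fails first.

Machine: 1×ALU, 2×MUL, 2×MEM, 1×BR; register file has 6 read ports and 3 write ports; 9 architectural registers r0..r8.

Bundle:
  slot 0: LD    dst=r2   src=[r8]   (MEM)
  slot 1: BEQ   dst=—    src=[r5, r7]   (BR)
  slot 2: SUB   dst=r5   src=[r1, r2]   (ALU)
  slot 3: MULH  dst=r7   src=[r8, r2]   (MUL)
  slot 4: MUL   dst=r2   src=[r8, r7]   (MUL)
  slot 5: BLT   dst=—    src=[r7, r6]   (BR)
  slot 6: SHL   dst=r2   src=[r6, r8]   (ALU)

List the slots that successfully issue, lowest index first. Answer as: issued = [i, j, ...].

issued = [0, 1, 2]

#0 MEM src=r8 dispatched  <A:1 Mu:2 Ld:1 B:1 rd:5 wr:2>
#1 BR src=r5,r7 dispatched  <A:1 Mu:2 Ld:1 B:0 rd:3 wr:2>
#2 ALU src=r1,r2 dispatched  <A:0 Mu:2 Ld:1 B:0 rd:1 wr:1>
#3 MUL src=r8,r2 held:RD_PORT  <A:0 Mu:2 Ld:1 B:0 rd:1 wr:1>
#4 MUL src=r8,r7 held:RD_PORT  <A:0 Mu:2 Ld:1 B:0 rd:1 wr:1>
#5 BR src=r7,r6 held:FU  <A:0 Mu:2 Ld:1 B:0 rd:1 wr:1>
#6 ALU src=r6,r8 held:FU  <A:0 Mu:2 Ld:1 B:0 rd:1 wr:1>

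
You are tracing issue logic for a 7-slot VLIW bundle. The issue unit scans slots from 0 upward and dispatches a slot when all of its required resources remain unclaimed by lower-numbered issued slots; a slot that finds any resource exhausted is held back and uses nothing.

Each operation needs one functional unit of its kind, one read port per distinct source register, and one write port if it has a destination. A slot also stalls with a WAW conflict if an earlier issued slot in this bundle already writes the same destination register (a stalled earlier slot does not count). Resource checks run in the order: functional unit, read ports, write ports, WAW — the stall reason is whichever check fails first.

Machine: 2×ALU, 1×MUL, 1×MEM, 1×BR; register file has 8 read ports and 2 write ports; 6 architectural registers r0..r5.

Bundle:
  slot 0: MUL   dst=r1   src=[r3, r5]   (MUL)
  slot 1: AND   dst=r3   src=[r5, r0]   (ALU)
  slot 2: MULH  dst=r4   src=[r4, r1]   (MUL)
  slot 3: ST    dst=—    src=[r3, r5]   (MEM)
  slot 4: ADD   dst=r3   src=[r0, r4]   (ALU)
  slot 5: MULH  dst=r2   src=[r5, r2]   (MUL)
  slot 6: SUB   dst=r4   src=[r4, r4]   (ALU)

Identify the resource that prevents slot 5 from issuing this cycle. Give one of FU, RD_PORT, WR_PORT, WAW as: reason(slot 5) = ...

  0. MUL→r1 ⇒ go  {2A/0Mu/1Ld/1B | 6r 1w}
  1. ALU→r3 ⇒ go  {1A/0Mu/1Ld/1B | 4r 0w}
  2. MUL→r4 ⇒ no(FU)  {1A/0Mu/1Ld/1B | 4r 0w}
  3. MEM ⇒ go  {1A/0Mu/0Ld/1B | 2r 0w}
  4. ALU→r3 ⇒ no(WR_PORT)  {1A/0Mu/0Ld/1B | 2r 0w}
  5. MUL→r2 ⇒ no(FU)  {1A/0Mu/0Ld/1B | 2r 0w}
  6. ALU→r4 ⇒ no(WR_PORT)  {1A/0Mu/0Ld/1B | 2r 0w}

reason(slot 5) = FU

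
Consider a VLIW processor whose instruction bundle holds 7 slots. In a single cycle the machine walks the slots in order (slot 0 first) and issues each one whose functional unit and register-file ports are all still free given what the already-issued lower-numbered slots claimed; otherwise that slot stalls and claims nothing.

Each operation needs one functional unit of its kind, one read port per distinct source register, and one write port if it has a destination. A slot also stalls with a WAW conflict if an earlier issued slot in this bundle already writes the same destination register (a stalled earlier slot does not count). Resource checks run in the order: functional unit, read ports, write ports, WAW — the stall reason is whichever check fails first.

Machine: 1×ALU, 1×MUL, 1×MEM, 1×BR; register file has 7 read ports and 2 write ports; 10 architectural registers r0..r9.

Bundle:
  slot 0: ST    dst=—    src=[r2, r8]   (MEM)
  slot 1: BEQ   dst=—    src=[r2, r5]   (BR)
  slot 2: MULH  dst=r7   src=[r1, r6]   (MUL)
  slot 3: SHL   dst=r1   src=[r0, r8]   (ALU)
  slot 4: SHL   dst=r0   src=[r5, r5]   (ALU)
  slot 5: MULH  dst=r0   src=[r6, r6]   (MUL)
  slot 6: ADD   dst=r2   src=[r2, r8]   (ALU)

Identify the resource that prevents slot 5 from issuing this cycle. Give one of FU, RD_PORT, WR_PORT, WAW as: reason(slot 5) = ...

reason(slot 5) = FU

(0) want 1×MEM +2rd +0wr — yes → AL1|MU1|ME0|BR1|rd5|wr2
(1) want 1×BR +2rd +0wr — yes → AL1|MU1|ME0|BR0|rd3|wr2
(2) want 1×MUL +2rd +1wr — yes → AL1|MU0|ME0|BR0|rd1|wr1
(3) want 1×ALU +2rd +1wr — RD_PORT → AL1|MU0|ME0|BR0|rd1|wr1
(4) want 1×ALU +1rd +1wr — yes → AL0|MU0|ME0|BR0|rd0|wr0
(5) want 1×MUL +1rd +1wr — FU → AL0|MU0|ME0|BR0|rd0|wr0
(6) want 1×ALU +2rd +1wr — FU → AL0|MU0|ME0|BR0|rd0|wr0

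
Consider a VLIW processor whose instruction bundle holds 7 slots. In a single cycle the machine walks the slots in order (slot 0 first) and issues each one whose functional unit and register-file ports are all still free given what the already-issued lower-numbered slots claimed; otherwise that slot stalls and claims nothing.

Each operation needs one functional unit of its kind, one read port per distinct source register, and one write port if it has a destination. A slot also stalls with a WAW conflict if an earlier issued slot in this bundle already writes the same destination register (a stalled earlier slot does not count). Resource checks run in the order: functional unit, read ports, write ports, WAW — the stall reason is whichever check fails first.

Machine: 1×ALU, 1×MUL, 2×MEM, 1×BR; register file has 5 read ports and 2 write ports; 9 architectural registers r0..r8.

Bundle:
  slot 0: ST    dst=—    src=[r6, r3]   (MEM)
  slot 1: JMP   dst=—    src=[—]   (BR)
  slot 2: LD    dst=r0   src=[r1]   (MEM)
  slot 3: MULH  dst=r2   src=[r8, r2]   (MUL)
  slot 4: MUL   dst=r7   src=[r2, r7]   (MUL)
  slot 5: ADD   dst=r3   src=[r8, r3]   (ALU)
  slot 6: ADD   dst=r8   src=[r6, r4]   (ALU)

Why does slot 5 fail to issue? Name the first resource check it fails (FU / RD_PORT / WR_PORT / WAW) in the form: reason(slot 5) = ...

reason(slot 5) = RD_PORT

[0] MEM needs rd=2 wr=0: ok; after: ALU=1 MUL=1 MEM=1 BR=1, R=3, W=2
[1] BR needs rd=0 wr=0: ok; after: ALU=1 MUL=1 MEM=1 BR=0, R=3, W=2
[2] MEM needs rd=1 wr=1: ok; after: ALU=1 MUL=1 MEM=0 BR=0, R=2, W=1
[3] MUL needs rd=2 wr=1: ok; after: ALU=1 MUL=0 MEM=0 BR=0, R=0, W=0
[4] MUL needs rd=2 wr=1: FU; after: ALU=1 MUL=0 MEM=0 BR=0, R=0, W=0
[5] ALU needs rd=2 wr=1: RD_PORT; after: ALU=1 MUL=0 MEM=0 BR=0, R=0, W=0
[6] ALU needs rd=2 wr=1: RD_PORT; after: ALU=1 MUL=0 MEM=0 BR=0, R=0, W=0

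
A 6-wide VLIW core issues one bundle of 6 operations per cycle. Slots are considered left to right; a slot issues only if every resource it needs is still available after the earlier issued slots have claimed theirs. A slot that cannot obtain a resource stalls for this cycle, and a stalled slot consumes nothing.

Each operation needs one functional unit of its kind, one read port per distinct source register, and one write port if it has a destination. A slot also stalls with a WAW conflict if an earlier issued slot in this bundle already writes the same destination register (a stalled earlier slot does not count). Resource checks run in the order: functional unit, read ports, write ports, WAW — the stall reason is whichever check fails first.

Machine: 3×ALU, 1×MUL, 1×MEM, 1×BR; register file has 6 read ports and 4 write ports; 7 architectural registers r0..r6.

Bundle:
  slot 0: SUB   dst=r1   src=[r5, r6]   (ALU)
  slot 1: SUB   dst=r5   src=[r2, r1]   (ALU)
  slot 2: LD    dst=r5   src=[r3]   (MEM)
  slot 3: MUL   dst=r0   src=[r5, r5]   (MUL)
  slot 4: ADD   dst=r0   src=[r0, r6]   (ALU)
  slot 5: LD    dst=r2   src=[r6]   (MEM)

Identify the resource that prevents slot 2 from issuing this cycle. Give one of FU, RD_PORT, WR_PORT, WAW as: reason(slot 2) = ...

  0. ALU→r1 ⇒ go  {2A/1Mu/1Ld/1B | 4r 3w}
  1. ALU→r5 ⇒ go  {1A/1Mu/1Ld/1B | 2r 2w}
  2. MEM→r5 ⇒ no(WAW)  {1A/1Mu/1Ld/1B | 2r 2w}
  3. MUL→r0 ⇒ go  {1A/0Mu/1Ld/1B | 1r 1w}
  4. ALU→r0 ⇒ no(RD_PORT)  {1A/0Mu/1Ld/1B | 1r 1w}
  5. MEM→r2 ⇒ go  {1A/0Mu/0Ld/1B | 0r 0w}

reason(slot 2) = WAW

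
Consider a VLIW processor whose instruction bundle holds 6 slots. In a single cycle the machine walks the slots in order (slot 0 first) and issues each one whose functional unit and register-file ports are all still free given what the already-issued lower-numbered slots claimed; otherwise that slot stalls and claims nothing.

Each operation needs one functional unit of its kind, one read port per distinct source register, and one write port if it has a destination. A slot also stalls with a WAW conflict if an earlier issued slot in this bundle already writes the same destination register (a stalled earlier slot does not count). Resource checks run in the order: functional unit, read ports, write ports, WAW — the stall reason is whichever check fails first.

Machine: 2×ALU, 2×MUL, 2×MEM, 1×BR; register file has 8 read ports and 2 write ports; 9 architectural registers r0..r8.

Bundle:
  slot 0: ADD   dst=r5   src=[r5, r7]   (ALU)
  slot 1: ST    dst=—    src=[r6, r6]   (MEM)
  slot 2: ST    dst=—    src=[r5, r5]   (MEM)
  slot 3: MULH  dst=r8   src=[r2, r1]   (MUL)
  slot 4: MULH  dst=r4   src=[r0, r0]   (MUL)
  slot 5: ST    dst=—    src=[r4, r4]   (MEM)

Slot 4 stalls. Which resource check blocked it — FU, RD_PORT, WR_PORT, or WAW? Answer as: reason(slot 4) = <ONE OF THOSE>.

reason(slot 4) = WR_PORT

(0) want 1×ALU +2rd +1wr — yes → AL1|MU2|ME2|BR1|rd6|wr1
(1) want 1×MEM +1rd +0wr — yes → AL1|MU2|ME1|BR1|rd5|wr1
(2) want 1×MEM +1rd +0wr — yes → AL1|MU2|ME0|BR1|rd4|wr1
(3) want 1×MUL +2rd +1wr — yes → AL1|MU1|ME0|BR1|rd2|wr0
(4) want 1×MUL +1rd +1wr — WR_PORT → AL1|MU1|ME0|BR1|rd2|wr0
(5) want 1×MEM +1rd +0wr — FU → AL1|MU1|ME0|BR1|rd2|wr0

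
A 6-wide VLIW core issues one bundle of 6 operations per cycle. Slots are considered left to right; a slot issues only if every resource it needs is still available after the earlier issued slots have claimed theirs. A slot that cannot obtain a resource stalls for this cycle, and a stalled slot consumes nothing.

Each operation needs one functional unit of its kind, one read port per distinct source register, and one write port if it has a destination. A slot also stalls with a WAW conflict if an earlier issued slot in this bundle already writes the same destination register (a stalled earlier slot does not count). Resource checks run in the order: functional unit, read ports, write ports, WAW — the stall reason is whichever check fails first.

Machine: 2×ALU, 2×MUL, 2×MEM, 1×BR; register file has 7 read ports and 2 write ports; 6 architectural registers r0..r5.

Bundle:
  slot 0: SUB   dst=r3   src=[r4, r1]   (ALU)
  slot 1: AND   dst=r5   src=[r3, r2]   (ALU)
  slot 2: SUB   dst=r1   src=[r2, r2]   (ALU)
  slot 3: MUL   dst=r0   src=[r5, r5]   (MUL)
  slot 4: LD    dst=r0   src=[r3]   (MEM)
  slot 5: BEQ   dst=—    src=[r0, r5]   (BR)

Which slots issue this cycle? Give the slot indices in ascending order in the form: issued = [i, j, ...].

(0) want 1×ALU +2rd +1wr — yes → AL1|MU2|ME2|BR1|rd5|wr1
(1) want 1×ALU +2rd +1wr — yes → AL0|MU2|ME2|BR1|rd3|wr0
(2) want 1×ALU +1rd +1wr — FU → AL0|MU2|ME2|BR1|rd3|wr0
(3) want 1×MUL +1rd +1wr — WR_PORT → AL0|MU2|ME2|BR1|rd3|wr0
(4) want 1×MEM +1rd +1wr — WR_PORT → AL0|MU2|ME2|BR1|rd3|wr0
(5) want 1×BR +2rd +0wr — yes → AL0|MU2|ME2|BR0|rd1|wr0

issued = [0, 1, 5]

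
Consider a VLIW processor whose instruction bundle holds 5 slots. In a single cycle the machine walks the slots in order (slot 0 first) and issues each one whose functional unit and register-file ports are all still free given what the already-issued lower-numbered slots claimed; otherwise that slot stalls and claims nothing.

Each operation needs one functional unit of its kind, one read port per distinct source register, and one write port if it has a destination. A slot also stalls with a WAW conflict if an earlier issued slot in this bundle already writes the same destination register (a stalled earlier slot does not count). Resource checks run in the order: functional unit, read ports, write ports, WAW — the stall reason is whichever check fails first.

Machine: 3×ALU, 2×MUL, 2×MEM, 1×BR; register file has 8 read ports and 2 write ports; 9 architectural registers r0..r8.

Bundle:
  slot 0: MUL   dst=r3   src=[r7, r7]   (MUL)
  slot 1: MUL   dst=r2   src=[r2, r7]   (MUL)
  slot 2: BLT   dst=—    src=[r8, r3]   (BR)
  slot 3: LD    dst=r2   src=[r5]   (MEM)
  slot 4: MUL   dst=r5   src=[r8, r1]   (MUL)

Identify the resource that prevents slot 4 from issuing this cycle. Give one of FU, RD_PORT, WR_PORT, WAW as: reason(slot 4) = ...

reason(slot 4) = FU

slot 0 (MUL): ISSUE — free A3,Mu1,Ld2,B1 rp7 wp1
slot 1 (MUL): ISSUE — free A3,Mu0,Ld2,B1 rp5 wp0
slot 2 (BR): ISSUE — free A3,Mu0,Ld2,B0 rp3 wp0
slot 3 (MEM): stall WR_PORT — free A3,Mu0,Ld2,B0 rp3 wp0
slot 4 (MUL): stall FU — free A3,Mu0,Ld2,B0 rp3 wp0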